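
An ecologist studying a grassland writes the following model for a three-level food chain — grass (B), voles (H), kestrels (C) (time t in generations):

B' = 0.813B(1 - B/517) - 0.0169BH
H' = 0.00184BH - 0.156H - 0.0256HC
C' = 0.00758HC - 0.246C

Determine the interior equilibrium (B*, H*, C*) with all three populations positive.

B* ≈ 168, H* ≈ 32.5, C* ≈ 6

From dC/dt = 0: 0.00758H* = 0.246, so H* = 32.5.
From dB/dt = 0: 0.813(1 - B*/517) = 0.0169·32.5, giving B* = 517·(1 - 0.675) = 168.
From dH/dt = 0: 0.00184·168 - 0.156 = 0.0256C*, so C* = 0.154/0.0256 = 6.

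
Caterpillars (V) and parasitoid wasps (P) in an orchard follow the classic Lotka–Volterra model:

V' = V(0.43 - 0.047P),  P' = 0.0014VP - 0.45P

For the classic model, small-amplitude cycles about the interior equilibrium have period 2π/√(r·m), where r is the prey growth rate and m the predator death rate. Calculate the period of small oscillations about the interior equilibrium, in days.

T ≈ 14.3 days

Here r = 0.43 and m = 0.45, so r·m = 0.194.
ω = √0.194 = 0.44 per day, hence T = 2π/ω ≈ 14.3 days.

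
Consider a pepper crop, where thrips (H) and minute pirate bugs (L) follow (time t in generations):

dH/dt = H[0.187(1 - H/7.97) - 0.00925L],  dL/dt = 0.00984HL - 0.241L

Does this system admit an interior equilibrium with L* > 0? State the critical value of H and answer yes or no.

Threshold H = 24.5; K < 24.5, so no, the predator goes extinct.

The predator equation gives dL/dt > 0 only when H > 0.241/0.00984 = 24.5.
Without the predator, H → K = 7.97. Since 7.97 < 24.5, the predator cannot invade.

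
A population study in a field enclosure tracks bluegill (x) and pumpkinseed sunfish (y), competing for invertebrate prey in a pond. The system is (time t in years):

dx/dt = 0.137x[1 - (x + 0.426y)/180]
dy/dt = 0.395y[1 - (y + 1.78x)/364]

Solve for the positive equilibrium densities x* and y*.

x* ≈ 103, y* ≈ 180

Setting both brackets to zero gives the nullclines x + 0.426y = 180 and 1.78x + y = 364.
Substituting y = 364 - 1.78x into the first: x(1 - 0.426·1.78) = 180 - 0.426·364.
So x* = 24.9/0.242 = 103, and then y* = 364 - 1.78·103 = 180.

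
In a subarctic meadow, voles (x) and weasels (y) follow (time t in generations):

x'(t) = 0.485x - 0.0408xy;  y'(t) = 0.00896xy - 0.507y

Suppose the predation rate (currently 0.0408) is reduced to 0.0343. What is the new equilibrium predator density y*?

y* ≈ 14.1

At the interior fixed point, setting dx/dt = 0 with x > 0 fixes y* = (prey growth rate)/(xy coefficient) — independent of the other coefficients.
With the change, y* = 0.485/0.0343 = 14.1; it rises from 11.9.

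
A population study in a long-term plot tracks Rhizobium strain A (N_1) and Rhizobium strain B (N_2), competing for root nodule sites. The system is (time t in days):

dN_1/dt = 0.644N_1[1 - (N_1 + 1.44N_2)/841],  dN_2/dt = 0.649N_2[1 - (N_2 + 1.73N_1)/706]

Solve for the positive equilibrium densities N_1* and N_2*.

N_1* ≈ 118, N_2* ≈ 502

Setting both brackets to zero gives the nullclines N_1 + 1.44N_2 = 841 and 1.73N_1 + N_2 = 706.
Substituting N_2 = 706 - 1.73N_1 into the first: N_1(1 - 1.44·1.73) = 841 - 1.44·706.
So N_1* = -176/-1.49 = 118, and then N_2* = 706 - 1.73·118 = 502.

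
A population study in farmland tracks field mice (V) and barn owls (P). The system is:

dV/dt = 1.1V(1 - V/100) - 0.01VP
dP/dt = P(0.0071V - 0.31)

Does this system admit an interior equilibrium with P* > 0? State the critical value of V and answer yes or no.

The predator equation gives dP/dt > 0 only when V > 0.31/0.0071 = 43.7.
Without the predator, V → K = 100. Since 100 > 43.7, the predator can invade and persist.

Threshold V = 43.7; K > 43.7, so yes, the predator persists.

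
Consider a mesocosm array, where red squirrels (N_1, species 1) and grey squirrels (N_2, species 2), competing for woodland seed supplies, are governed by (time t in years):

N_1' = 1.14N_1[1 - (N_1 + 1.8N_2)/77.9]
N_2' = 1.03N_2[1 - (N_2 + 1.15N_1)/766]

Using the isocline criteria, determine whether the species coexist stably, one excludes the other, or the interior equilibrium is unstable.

Compare the nullcline intercepts: K1/α12 = 77.9/1.8 = 43.3 < K2 = 766; K2/α21 = 766/1.15 = 666 > K1 = 77.9.
Since the inequalities point opposite ways, species 2 can invade but species 1 cannot.

species 2 excludes species 1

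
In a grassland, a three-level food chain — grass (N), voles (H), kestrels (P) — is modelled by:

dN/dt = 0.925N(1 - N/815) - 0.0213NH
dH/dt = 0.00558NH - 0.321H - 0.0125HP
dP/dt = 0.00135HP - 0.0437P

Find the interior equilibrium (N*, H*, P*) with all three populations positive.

From dP/dt = 0: 0.00135H* = 0.0437, so H* = 32.4.
From dN/dt = 0: 0.925(1 - N*/815) = 0.0213·32.4, giving N* = 815·(1 - 0.745) = 208.
From dH/dt = 0: 0.00558·208 - 0.321 = 0.0125P*, so P* = 0.837/0.0125 = 66.9.

N* ≈ 208, H* ≈ 32.4, P* ≈ 66.9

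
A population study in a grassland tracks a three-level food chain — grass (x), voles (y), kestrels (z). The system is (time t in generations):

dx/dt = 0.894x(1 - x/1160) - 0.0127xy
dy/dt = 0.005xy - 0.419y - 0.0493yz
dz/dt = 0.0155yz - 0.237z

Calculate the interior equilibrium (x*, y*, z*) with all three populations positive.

From dz/dt = 0: 0.0155y* = 0.237, so y* = 15.3.
From dx/dt = 0: 0.894(1 - x*/1160) = 0.0127·15.3, giving x* = 1160·(1 - 0.217) = 908.
From dy/dt = 0: 0.005·908 - 0.419 = 0.0493z*, so z* = 4.12/0.0493 = 83.6.

x* ≈ 908, y* ≈ 15.3, z* ≈ 83.6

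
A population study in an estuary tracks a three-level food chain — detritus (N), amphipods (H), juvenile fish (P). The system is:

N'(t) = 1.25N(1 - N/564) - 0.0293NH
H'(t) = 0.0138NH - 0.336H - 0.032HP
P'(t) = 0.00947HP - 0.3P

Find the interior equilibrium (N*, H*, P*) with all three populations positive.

N* ≈ 145, H* ≈ 31.7, P* ≈ 52.1

From dP/dt = 0: 0.00947H* = 0.3, so H* = 31.7.
From dN/dt = 0: 1.25(1 - N*/564) = 0.0293·31.7, giving N* = 564·(1 - 0.743) = 145.
From dH/dt = 0: 0.0138·145 - 0.336 = 0.032P*, so P* = 1.67/0.032 = 52.1.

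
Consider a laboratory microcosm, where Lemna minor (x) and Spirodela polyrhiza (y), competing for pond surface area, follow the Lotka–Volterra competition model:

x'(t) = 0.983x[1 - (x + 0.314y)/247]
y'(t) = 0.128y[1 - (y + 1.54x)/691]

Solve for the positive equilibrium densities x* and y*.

x* ≈ 58.1, y* ≈ 601

Setting both brackets to zero gives the nullclines x + 0.314y = 247 and 1.54x + y = 691.
Substituting y = 691 - 1.54x into the first: x(1 - 0.314·1.54) = 247 - 0.314·691.
So x* = 30/0.516 = 58.1, and then y* = 691 - 1.54·58.1 = 601.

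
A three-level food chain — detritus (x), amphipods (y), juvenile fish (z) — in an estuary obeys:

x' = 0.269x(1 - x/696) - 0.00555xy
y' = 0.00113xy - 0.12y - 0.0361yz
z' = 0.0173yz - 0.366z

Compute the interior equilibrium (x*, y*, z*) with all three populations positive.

From dz/dt = 0: 0.0173y* = 0.366, so y* = 21.2.
From dx/dt = 0: 0.269(1 - x*/696) = 0.00555·21.2, giving x* = 696·(1 - 0.436) = 392.
From dy/dt = 0: 0.00113·392 - 0.12 = 0.0361z*, so z* = 0.323/0.0361 = 8.95.

x* ≈ 392, y* ≈ 21.2, z* ≈ 8.95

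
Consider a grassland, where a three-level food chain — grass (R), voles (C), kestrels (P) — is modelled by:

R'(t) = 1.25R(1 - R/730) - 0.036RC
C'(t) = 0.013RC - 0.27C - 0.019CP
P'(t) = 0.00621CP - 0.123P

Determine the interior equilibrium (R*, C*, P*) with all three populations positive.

R* ≈ 314, C* ≈ 19.8, P* ≈ 200

From dP/dt = 0: 0.00621C* = 0.123, so C* = 19.8.
From dR/dt = 0: 1.25(1 - R*/730) = 0.036·19.8, giving R* = 730·(1 - 0.57) = 314.
From dC/dt = 0: 0.013·314 - 0.27 = 0.019P*, so P* = 3.81/0.019 = 200.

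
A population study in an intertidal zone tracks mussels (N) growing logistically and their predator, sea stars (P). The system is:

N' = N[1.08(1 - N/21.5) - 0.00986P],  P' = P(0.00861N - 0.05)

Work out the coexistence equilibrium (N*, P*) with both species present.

From dP/dt = 0 with P > 0: 0.00861N* = 0.05, so N* = 5.81.
Substitute into dN/dt = 0: 1.08(1 - 5.81/21.5) = 0.00986P*.
The bracket is 0.73, giving P* = 0.788/0.00986 = 79.9.

N* ≈ 5.81, P* ≈ 79.9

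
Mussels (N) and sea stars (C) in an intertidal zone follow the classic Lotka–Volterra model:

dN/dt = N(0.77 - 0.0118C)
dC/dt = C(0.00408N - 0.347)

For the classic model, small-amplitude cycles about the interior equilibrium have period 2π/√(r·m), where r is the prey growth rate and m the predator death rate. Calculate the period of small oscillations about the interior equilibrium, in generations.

T ≈ 12.2 generations

Here r = 0.77 and m = 0.347, so r·m = 0.267.
ω = √0.267 = 0.517 per generation, hence T = 2π/ω ≈ 12.2 generations.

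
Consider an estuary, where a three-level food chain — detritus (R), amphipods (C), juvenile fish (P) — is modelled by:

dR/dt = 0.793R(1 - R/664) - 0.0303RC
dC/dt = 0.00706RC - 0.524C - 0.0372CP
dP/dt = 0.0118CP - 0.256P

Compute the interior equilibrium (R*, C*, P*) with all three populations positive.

From dP/dt = 0: 0.0118C* = 0.256, so C* = 21.7.
From dR/dt = 0: 0.793(1 - R*/664) = 0.0303·21.7, giving R* = 664·(1 - 0.829) = 114.
From dC/dt = 0: 0.00706·114 - 0.524 = 0.0372P*, so P* = 0.278/0.0372 = 7.47.

R* ≈ 114, C* ≈ 21.7, P* ≈ 7.47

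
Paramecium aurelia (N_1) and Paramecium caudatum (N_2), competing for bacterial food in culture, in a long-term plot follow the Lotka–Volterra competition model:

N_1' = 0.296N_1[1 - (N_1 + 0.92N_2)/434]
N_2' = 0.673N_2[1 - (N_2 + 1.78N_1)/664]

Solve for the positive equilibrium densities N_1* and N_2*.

N_1* ≈ 277, N_2* ≈ 170

Setting both brackets to zero gives the nullclines N_1 + 0.92N_2 = 434 and 1.78N_1 + N_2 = 664.
Substituting N_2 = 664 - 1.78N_1 into the first: N_1(1 - 0.92·1.78) = 434 - 0.92·664.
So N_1* = -177/-0.638 = 277, and then N_2* = 664 - 1.78·277 = 170.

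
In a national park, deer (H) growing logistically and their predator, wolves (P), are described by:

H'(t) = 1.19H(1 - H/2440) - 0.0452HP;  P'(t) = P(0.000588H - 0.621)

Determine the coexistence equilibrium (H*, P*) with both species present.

From dP/dt = 0 with P > 0: 0.000588H* = 0.621, so H* = 1060.
Substitute into dH/dt = 0: 1.19(1 - 1060/2440) = 0.0452P*.
The bracket is 0.567, giving P* = 0.675/0.0452 = 14.9.

H* ≈ 1060, P* ≈ 14.9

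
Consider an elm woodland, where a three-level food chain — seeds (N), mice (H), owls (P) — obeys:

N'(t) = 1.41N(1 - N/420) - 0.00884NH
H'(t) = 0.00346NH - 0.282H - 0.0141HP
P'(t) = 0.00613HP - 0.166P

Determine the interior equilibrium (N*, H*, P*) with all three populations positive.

From dP/dt = 0: 0.00613H* = 0.166, so H* = 27.1.
From dN/dt = 0: 1.41(1 - N*/420) = 0.00884·27.1, giving N* = 420·(1 - 0.17) = 349.
From dH/dt = 0: 0.00346·349 - 0.282 = 0.0141P*, so P* = 0.924/0.0141 = 65.6.

N* ≈ 349, H* ≈ 27.1, P* ≈ 65.6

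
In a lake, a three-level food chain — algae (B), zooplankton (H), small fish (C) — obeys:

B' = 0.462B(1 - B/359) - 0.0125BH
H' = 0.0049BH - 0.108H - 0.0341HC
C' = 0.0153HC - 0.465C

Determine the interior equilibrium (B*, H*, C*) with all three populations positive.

B* ≈ 63.8, H* ≈ 30.4, C* ≈ 6

From dC/dt = 0: 0.0153H* = 0.465, so H* = 30.4.
From dB/dt = 0: 0.462(1 - B*/359) = 0.0125·30.4, giving B* = 359·(1 - 0.822) = 63.8.
From dH/dt = 0: 0.0049·63.8 - 0.108 = 0.0341C*, so C* = 0.205/0.0341 = 6.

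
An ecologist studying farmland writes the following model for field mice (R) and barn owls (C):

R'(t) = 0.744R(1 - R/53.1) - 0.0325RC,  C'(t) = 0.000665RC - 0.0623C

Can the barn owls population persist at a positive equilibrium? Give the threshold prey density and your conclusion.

Threshold R = 93.7; K < 93.7, so no, the predator goes extinct.

The predator equation gives dC/dt > 0 only when R > 0.0623/0.000665 = 93.7.
Without the predator, R → K = 53.1. Since 53.1 < 93.7, the predator cannot invade.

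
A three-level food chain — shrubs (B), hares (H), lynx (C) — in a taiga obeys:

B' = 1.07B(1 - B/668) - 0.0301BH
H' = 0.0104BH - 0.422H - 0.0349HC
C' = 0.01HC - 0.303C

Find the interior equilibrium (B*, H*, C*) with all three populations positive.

B* ≈ 98.6, H* ≈ 30.3, C* ≈ 17.3

From dC/dt = 0: 0.01H* = 0.303, so H* = 30.3.
From dB/dt = 0: 1.07(1 - B*/668) = 0.0301·30.3, giving B* = 668·(1 - 0.852) = 98.6.
From dH/dt = 0: 0.0104·98.6 - 0.422 = 0.0349C*, so C* = 0.604/0.0349 = 17.3.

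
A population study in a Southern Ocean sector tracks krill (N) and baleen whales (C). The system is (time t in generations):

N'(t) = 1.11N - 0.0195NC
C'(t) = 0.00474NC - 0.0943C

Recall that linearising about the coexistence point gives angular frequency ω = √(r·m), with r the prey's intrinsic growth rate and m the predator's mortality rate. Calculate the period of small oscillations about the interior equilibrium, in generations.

Here r = 1.11 and m = 0.0943, so r·m = 0.105.
ω = √0.105 = 0.324 per generation, hence T = 2π/ω ≈ 19.4 generations.

T ≈ 19.4 generations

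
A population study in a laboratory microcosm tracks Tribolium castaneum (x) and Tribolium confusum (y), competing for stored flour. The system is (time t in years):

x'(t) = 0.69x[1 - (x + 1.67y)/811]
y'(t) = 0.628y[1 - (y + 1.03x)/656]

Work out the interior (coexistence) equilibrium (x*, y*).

x* ≈ 395, y* ≈ 249

Setting both brackets to zero gives the nullclines x + 1.67y = 811 and 1.03x + y = 656.
Substituting y = 656 - 1.03x into the first: x(1 - 1.67·1.03) = 811 - 1.67·656.
So x* = -285/-0.72 = 395, and then y* = 656 - 1.03·395 = 249.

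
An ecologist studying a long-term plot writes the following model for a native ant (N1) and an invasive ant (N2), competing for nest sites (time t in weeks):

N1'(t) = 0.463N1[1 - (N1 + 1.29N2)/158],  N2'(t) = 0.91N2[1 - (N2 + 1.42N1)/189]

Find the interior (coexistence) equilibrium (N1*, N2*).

Setting both brackets to zero gives the nullclines N1 + 1.29N2 = 158 and 1.42N1 + N2 = 189.
Substituting N2 = 189 - 1.42N1 into the first: N1(1 - 1.29·1.42) = 158 - 1.29·189.
So N1* = -85.8/-0.832 = 103, and then N2* = 189 - 1.42·103 = 42.5.

N1* ≈ 103, N2* ≈ 42.5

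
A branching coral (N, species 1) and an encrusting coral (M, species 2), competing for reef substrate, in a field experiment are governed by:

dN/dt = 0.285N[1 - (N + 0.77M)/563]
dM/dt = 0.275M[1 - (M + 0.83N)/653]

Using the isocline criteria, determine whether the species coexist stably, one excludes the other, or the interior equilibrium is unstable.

stable coexistence

Compare the nullcline intercepts: K1/α12 = 563/0.77 = 731 > K2 = 653; K2/α21 = 653/0.83 = 787 > K1 = 563.
Since both inequalities hold, each species can invade when rare, so the interior equilibrium is stable.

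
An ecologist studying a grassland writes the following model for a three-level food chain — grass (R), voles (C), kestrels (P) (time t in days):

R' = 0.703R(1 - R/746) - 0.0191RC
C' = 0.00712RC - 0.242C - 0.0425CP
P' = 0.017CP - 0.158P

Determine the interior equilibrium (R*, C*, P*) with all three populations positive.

R* ≈ 558, C* ≈ 9.29, P* ≈ 87.7

From dP/dt = 0: 0.017C* = 0.158, so C* = 9.29.
From dR/dt = 0: 0.703(1 - R*/746) = 0.0191·9.29, giving R* = 746·(1 - 0.253) = 558.
From dC/dt = 0: 0.00712·558 - 0.242 = 0.0425P*, so P* = 3.73/0.0425 = 87.7.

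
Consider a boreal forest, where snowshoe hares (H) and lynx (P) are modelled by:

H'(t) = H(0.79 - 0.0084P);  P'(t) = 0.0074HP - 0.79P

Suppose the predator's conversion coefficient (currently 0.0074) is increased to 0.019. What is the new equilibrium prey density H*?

H* ≈ 41.6

At the interior fixed point, setting dP/dt = 0 with P > 0 fixes H* = (predator death rate)/(HP coefficient) — independent of the other coefficients.
With the change, H* = 0.79/0.019 = 41.6; it falls from 107.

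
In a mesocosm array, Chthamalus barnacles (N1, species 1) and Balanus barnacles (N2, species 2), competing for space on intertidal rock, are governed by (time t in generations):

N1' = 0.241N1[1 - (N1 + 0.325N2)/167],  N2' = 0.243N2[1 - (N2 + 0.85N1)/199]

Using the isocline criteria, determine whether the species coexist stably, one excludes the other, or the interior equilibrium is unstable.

stable coexistence

Compare the nullcline intercepts: K1/α12 = 167/0.325 = 514 > K2 = 199; K2/α21 = 199/0.85 = 234 > K1 = 167.
Since both inequalities hold, each species can invade when rare, so the interior equilibrium is stable.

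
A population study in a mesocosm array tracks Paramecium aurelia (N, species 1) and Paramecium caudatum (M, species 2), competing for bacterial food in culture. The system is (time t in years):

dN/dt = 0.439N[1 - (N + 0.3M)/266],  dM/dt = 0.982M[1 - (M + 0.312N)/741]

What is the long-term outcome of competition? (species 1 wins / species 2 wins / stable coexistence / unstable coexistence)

Compare the nullcline intercepts: K1/α12 = 266/0.3 = 887 > K2 = 741; K2/α21 = 741/0.312 = 2380 > K1 = 266.
Since both inequalities hold, each species can invade when rare, so the interior equilibrium is stable.

stable coexistence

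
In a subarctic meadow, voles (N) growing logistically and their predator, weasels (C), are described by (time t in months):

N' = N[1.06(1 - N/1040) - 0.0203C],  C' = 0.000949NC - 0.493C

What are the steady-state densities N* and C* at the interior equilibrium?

N* ≈ 519, C* ≈ 26.1

From dC/dt = 0 with C > 0: 0.000949N* = 0.493, so N* = 519.
Substitute into dN/dt = 0: 1.06(1 - 519/1040) = 0.0203C*.
The bracket is 0.5, giving C* = 0.531/0.0203 = 26.1.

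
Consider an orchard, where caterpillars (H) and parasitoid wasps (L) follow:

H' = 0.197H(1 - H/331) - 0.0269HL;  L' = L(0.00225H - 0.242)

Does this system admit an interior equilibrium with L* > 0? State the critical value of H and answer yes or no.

The predator equation gives dL/dt > 0 only when H > 0.242/0.00225 = 108.
Without the predator, H → K = 331. Since 331 > 108, the predator can invade and persist.

Threshold H = 108; K > 108, so yes, the predator persists.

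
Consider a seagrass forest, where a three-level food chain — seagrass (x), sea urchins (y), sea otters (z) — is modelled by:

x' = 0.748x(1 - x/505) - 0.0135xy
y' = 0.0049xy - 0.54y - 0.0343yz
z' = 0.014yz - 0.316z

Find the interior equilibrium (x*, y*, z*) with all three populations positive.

From dz/dt = 0: 0.014y* = 0.316, so y* = 22.6.
From dx/dt = 0: 0.748(1 - x*/505) = 0.0135·22.6, giving x* = 505·(1 - 0.407) = 299.
From dy/dt = 0: 0.0049·299 - 0.54 = 0.0343z*, so z* = 0.926/0.0343 = 27.

x* ≈ 299, y* ≈ 22.6, z* ≈ 27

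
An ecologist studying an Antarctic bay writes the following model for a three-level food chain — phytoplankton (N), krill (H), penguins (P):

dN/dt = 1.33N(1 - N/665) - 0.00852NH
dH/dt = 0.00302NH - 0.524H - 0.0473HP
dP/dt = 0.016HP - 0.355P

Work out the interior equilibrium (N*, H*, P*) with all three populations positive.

From dP/dt = 0: 0.016H* = 0.355, so H* = 22.2.
From dN/dt = 0: 1.33(1 - N*/665) = 0.00852·22.2, giving N* = 665·(1 - 0.142) = 570.
From dH/dt = 0: 0.00302·570 - 0.524 = 0.0473P*, so P* = 1.2/0.0473 = 25.3.

N* ≈ 570, H* ≈ 22.2, P* ≈ 25.3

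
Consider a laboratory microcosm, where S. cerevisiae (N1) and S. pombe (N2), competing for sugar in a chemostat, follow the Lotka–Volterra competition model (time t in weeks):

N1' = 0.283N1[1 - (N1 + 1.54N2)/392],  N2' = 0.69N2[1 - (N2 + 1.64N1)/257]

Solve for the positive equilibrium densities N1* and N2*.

Setting both brackets to zero gives the nullclines N1 + 1.54N2 = 392 and 1.64N1 + N2 = 257.
Substituting N2 = 257 - 1.64N1 into the first: N1(1 - 1.54·1.64) = 392 - 1.54·257.
So N1* = -3.78/-1.53 = 2.48, and then N2* = 257 - 1.64·2.48 = 253.

N1* ≈ 2.48, N2* ≈ 253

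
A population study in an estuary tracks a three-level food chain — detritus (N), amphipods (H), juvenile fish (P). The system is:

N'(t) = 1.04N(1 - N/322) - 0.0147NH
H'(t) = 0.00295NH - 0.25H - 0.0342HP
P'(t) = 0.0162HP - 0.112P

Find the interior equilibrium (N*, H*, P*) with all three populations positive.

N* ≈ 291, H* ≈ 6.91, P* ≈ 17.8

From dP/dt = 0: 0.0162H* = 0.112, so H* = 6.91.
From dN/dt = 0: 1.04(1 - N*/322) = 0.0147·6.91, giving N* = 322·(1 - 0.0977) = 291.
From dH/dt = 0: 0.00295·291 - 0.25 = 0.0342P*, so P* = 0.607/0.0342 = 17.8.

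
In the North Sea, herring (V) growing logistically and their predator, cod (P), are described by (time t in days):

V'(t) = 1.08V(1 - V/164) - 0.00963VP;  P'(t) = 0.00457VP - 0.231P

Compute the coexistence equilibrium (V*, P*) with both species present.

V* ≈ 50.5, P* ≈ 77.6

From dP/dt = 0 with P > 0: 0.00457V* = 0.231, so V* = 50.5.
Substitute into dV/dt = 0: 1.08(1 - 50.5/164) = 0.00963P*.
The bracket is 0.692, giving P* = 0.747/0.00963 = 77.6.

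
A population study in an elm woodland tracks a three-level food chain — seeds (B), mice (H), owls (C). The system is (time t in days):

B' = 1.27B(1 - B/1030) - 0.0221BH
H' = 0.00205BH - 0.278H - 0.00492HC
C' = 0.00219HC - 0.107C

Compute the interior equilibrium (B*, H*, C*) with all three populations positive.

From dC/dt = 0: 0.00219H* = 0.107, so H* = 48.9.
From dB/dt = 0: 1.27(1 - B*/1030) = 0.0221·48.9, giving B* = 1030·(1 - 0.85) = 154.
From dH/dt = 0: 0.00205·154 - 0.278 = 0.00492C*, so C* = 0.0383/0.00492 = 7.78.

B* ≈ 154, H* ≈ 48.9, C* ≈ 7.78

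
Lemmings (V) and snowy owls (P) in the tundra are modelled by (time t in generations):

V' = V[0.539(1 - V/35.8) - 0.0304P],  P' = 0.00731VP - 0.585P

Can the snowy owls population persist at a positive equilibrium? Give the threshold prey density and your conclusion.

The predator equation gives dP/dt > 0 only when V > 0.585/0.00731 = 80.
Without the predator, V → K = 35.8. Since 35.8 < 80, the predator cannot invade.

Threshold V = 80; K < 80, so no, the predator goes extinct.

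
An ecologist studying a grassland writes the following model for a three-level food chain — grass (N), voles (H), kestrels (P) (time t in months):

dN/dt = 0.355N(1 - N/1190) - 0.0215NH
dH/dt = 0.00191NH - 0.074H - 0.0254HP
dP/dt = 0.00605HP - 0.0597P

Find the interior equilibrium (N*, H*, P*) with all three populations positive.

From dP/dt = 0: 0.00605H* = 0.0597, so H* = 9.87.
From dN/dt = 0: 0.355(1 - N*/1190) = 0.0215·9.87, giving N* = 1190·(1 - 0.598) = 479.
From dH/dt = 0: 0.00191·479 - 0.074 = 0.0254P*, so P* = 0.841/0.0254 = 33.1.

N* ≈ 479, H* ≈ 9.87, P* ≈ 33.1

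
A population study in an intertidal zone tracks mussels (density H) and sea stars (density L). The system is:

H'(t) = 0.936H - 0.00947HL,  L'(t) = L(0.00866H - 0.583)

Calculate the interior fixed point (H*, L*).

H* ≈ 67.3, L* ≈ 98.8

Set dL/dt = 0 with L > 0: 0.00866H - 0.583 = 0, so H* = 0.583/0.00866 = 67.3.
Set dH/dt = 0 with H > 0: 0.936 - 0.00947L = 0, so L* = 0.936/0.00947 = 98.8.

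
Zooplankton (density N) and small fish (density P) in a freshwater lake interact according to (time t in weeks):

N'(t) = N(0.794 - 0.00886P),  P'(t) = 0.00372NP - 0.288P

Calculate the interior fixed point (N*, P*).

N* ≈ 77.4, P* ≈ 89.6

Set dP/dt = 0 with P > 0: 0.00372N - 0.288 = 0, so N* = 0.288/0.00372 = 77.4.
Set dN/dt = 0 with N > 0: 0.794 - 0.00886P = 0, so P* = 0.794/0.00886 = 89.6.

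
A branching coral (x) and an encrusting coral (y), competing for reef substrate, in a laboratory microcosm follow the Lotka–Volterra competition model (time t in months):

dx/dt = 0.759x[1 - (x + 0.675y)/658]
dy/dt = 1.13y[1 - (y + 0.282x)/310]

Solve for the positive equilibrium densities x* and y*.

Setting both brackets to zero gives the nullclines x + 0.675y = 658 and 0.282x + y = 310.
Substituting y = 310 - 0.282x into the first: x(1 - 0.675·0.282) = 658 - 0.675·310.
So x* = 449/0.81 = 554, and then y* = 310 - 0.282·554 = 154.

x* ≈ 554, y* ≈ 154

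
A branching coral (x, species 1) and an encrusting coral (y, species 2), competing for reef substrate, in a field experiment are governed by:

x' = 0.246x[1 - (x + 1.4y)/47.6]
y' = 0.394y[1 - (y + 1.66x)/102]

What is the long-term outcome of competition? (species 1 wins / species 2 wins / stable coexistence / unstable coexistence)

Compare the nullcline intercepts: K1/α12 = 47.6/1.4 = 34 < K2 = 102; K2/α21 = 102/1.66 = 61.4 > K1 = 47.6.
Since the inequalities point opposite ways, species 2 can invade but species 1 cannot.

species 2 excludes species 1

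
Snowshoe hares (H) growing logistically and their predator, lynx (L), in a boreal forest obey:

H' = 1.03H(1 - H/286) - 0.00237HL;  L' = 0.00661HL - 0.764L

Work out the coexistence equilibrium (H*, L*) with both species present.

H* ≈ 116, L* ≈ 259

From dL/dt = 0 with L > 0: 0.00661H* = 0.764, so H* = 116.
Substitute into dH/dt = 0: 1.03(1 - 116/286) = 0.00237L*.
The bracket is 0.596, giving L* = 0.614/0.00237 = 259.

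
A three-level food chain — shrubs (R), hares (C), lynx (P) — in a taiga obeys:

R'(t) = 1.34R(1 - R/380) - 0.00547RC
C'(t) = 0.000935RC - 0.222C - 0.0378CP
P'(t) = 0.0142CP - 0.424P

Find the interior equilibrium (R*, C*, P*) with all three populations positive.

R* ≈ 334, C* ≈ 29.9, P* ≈ 2.38

From dP/dt = 0: 0.0142C* = 0.424, so C* = 29.9.
From dR/dt = 0: 1.34(1 - R*/380) = 0.00547·29.9, giving R* = 380·(1 - 0.122) = 334.
From dC/dt = 0: 0.000935·334 - 0.222 = 0.0378P*, so P* = 0.09/0.0378 = 2.38.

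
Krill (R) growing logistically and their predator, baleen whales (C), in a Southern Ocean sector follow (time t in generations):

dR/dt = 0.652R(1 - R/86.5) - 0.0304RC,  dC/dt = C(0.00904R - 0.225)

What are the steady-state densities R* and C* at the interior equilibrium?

R* ≈ 24.9, C* ≈ 15.3

From dC/dt = 0 with C > 0: 0.00904R* = 0.225, so R* = 24.9.
Substitute into dR/dt = 0: 0.652(1 - 24.9/86.5) = 0.0304C*.
The bracket is 0.712, giving C* = 0.464/0.0304 = 15.3.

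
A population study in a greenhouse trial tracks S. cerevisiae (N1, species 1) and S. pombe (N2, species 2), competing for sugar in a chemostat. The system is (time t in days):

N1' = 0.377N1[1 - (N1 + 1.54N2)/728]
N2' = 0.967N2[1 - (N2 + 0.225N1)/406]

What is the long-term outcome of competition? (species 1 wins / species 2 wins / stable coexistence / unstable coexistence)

stable coexistence

Compare the nullcline intercepts: K1/α12 = 728/1.54 = 473 > K2 = 406; K2/α21 = 406/0.225 = 1800 > K1 = 728.
Since both inequalities hold, each species can invade when rare, so the interior equilibrium is stable.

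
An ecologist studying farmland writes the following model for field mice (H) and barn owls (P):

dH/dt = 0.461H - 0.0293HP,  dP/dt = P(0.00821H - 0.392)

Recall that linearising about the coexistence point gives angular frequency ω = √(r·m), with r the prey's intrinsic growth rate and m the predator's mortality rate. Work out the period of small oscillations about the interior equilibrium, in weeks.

T ≈ 14.8 weeks

Here r = 0.461 and m = 0.392, so r·m = 0.181.
ω = √0.181 = 0.425 per week, hence T = 2π/ω ≈ 14.8 weeks.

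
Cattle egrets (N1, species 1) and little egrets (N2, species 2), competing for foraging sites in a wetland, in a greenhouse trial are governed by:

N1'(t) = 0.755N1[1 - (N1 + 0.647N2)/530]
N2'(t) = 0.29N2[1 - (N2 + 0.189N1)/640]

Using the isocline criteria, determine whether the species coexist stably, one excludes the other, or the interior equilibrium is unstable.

Compare the nullcline intercepts: K1/α12 = 530/0.647 = 819 > K2 = 640; K2/α21 = 640/0.189 = 3390 > K1 = 530.
Since both inequalities hold, each species can invade when rare, so the interior equilibrium is stable.

stable coexistence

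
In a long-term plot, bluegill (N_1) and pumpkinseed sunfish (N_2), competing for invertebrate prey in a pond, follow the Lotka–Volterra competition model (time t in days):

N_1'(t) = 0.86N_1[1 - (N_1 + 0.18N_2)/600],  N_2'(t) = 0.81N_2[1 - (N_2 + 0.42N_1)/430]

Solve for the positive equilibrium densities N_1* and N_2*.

N_1* ≈ 565, N_2* ≈ 193

Setting both brackets to zero gives the nullclines N_1 + 0.18N_2 = 600 and 0.42N_1 + N_2 = 430.
Substituting N_2 = 430 - 0.42N_1 into the first: N_1(1 - 0.18·0.42) = 600 - 0.18·430.
So N_1* = 523/0.924 = 565, and then N_2* = 430 - 0.42·565 = 193.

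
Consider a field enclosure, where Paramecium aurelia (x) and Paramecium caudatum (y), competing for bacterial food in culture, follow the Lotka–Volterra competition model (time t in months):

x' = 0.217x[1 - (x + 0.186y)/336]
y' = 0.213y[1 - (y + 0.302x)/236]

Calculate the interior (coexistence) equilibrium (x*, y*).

Setting both brackets to zero gives the nullclines x + 0.186y = 336 and 0.302x + y = 236.
Substituting y = 236 - 0.302x into the first: x(1 - 0.186·0.302) = 336 - 0.186·236.
So x* = 292/0.944 = 309, and then y* = 236 - 0.302·309 = 143.

x* ≈ 309, y* ≈ 143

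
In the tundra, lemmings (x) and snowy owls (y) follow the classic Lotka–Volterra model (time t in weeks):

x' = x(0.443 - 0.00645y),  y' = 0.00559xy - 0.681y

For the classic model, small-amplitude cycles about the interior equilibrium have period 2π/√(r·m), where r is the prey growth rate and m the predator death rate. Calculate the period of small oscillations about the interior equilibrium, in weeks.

Here r = 0.443 and m = 0.681, so r·m = 0.302.
ω = √0.302 = 0.549 per week, hence T = 2π/ω ≈ 11.4 weeks.

T ≈ 11.4 weeks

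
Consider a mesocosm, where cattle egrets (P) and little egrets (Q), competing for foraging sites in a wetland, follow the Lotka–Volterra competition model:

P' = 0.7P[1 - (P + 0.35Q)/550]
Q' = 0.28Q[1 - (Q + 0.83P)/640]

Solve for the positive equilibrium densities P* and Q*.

Setting both brackets to zero gives the nullclines P + 0.35Q = 550 and 0.83P + Q = 640.
Substituting Q = 640 - 0.83P into the first: P(1 - 0.35·0.83) = 550 - 0.35·640.
So P* = 326/0.71 = 459, and then Q* = 640 - 0.83·459 = 259.

P* ≈ 459, Q* ≈ 259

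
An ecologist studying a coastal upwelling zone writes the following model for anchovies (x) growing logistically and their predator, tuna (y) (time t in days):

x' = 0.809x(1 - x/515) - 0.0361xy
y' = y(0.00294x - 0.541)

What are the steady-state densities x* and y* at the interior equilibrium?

x* ≈ 184, y* ≈ 14.4

From dy/dt = 0 with y > 0: 0.00294x* = 0.541, so x* = 184.
Substitute into dx/dt = 0: 0.809(1 - 184/515) = 0.0361y*.
The bracket is 0.643, giving y* = 0.52/0.0361 = 14.4.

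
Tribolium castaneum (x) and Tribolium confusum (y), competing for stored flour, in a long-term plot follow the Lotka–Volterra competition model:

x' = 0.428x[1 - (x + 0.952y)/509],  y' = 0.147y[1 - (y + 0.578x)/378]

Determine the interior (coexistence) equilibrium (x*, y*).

Setting both brackets to zero gives the nullclines x + 0.952y = 509 and 0.578x + y = 378.
Substituting y = 378 - 0.578x into the first: x(1 - 0.952·0.578) = 509 - 0.952·378.
So x* = 149/0.45 = 332, and then y* = 378 - 0.578·332 = 186.

x* ≈ 332, y* ≈ 186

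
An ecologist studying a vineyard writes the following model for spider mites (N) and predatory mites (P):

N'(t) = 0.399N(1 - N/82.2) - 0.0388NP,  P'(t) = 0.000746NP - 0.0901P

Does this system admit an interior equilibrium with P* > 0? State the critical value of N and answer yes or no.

The predator equation gives dP/dt > 0 only when N > 0.0901/0.000746 = 121.
Without the predator, N → K = 82.2. Since 82.2 < 121, the predator cannot invade.

Threshold N = 121; K < 121, so no, the predator goes extinct.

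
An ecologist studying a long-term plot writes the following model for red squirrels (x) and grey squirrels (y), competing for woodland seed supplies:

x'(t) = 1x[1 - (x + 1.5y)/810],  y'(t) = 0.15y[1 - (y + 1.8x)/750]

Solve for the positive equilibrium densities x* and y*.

x* ≈ 185, y* ≈ 416

Setting both brackets to zero gives the nullclines x + 1.5y = 810 and 1.8x + y = 750.
Substituting y = 750 - 1.8x into the first: x(1 - 1.5·1.8) = 810 - 1.5·750.
So x* = -315/-1.7 = 185, and then y* = 750 - 1.8·185 = 416.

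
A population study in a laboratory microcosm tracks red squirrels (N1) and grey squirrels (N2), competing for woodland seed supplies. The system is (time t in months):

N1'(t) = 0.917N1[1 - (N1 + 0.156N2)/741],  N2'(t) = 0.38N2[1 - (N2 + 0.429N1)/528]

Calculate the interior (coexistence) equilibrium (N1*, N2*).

N1* ≈ 706, N2* ≈ 225

Setting both brackets to zero gives the nullclines N1 + 0.156N2 = 741 and 0.429N1 + N2 = 528.
Substituting N2 = 528 - 0.429N1 into the first: N1(1 - 0.156·0.429) = 741 - 0.156·528.
So N1* = 659/0.933 = 706, and then N2* = 528 - 0.429·706 = 225.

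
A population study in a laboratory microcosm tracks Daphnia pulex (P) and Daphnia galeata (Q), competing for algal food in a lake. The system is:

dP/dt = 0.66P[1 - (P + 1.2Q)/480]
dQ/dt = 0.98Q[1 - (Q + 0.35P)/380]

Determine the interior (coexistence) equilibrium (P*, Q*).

Setting both brackets to zero gives the nullclines P + 1.2Q = 480 and 0.35P + Q = 380.
Substituting Q = 380 - 0.35P into the first: P(1 - 1.2·0.35) = 480 - 1.2·380.
So P* = 24/0.58 = 41.4, and then Q* = 380 - 0.35·41.4 = 366.

P* ≈ 41.4, Q* ≈ 366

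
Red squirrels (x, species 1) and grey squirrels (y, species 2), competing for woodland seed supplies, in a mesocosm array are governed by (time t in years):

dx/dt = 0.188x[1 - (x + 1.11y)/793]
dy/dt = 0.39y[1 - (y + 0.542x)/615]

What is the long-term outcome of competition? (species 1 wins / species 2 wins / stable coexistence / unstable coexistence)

stable coexistence

Compare the nullcline intercepts: K1/α12 = 793/1.11 = 714 > K2 = 615; K2/α21 = 615/0.542 = 1130 > K1 = 793.
Since both inequalities hold, each species can invade when rare, so the interior equilibrium is stable.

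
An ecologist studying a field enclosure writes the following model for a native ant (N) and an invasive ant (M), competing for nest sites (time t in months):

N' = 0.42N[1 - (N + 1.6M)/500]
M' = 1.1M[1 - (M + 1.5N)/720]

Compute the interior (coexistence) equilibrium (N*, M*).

Setting both brackets to zero gives the nullclines N + 1.6M = 500 and 1.5N + M = 720.
Substituting M = 720 - 1.5N into the first: N(1 - 1.6·1.5) = 500 - 1.6·720.
So N* = -652/-1.4 = 466, and then M* = 720 - 1.5·466 = 21.4.

N* ≈ 466, M* ≈ 21.4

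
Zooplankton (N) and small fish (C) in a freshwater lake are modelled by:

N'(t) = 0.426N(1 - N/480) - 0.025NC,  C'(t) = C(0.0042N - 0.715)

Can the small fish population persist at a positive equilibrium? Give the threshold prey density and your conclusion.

Threshold N = 170; K > 170, so yes, the predator persists.

The predator equation gives dC/dt > 0 only when N > 0.715/0.0042 = 170.
Without the predator, N → K = 480. Since 480 > 170, the predator can invade and persist.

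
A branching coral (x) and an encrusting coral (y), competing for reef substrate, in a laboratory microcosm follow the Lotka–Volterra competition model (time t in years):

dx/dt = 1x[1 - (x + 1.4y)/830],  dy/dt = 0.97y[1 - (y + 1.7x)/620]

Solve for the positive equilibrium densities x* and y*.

Setting both brackets to zero gives the nullclines x + 1.4y = 830 and 1.7x + y = 620.
Substituting y = 620 - 1.7x into the first: x(1 - 1.4·1.7) = 830 - 1.4·620.
So x* = -38/-1.38 = 27.5, and then y* = 620 - 1.7·27.5 = 573.

x* ≈ 27.5, y* ≈ 573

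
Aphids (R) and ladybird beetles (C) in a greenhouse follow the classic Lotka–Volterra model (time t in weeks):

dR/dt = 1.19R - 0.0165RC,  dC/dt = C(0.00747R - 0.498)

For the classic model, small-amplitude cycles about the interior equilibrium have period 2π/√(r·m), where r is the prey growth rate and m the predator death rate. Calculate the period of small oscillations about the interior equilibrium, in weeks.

T ≈ 8.16 weeks

Here r = 1.19 and m = 0.498, so r·m = 0.593.
ω = √0.593 = 0.77 per week, hence T = 2π/ω ≈ 8.16 weeks.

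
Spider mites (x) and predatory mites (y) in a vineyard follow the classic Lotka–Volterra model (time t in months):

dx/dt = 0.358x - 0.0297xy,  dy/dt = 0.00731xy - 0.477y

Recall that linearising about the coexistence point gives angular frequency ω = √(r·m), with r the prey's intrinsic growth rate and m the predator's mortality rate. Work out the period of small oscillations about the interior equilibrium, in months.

T ≈ 15.2 months

Here r = 0.358 and m = 0.477, so r·m = 0.171.
ω = √0.171 = 0.413 per month, hence T = 2π/ω ≈ 15.2 months.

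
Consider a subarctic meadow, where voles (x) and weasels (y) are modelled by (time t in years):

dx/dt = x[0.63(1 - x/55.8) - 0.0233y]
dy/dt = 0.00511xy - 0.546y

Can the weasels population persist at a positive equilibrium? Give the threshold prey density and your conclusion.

Threshold x = 107; K < 107, so no, the predator goes extinct.

The predator equation gives dy/dt > 0 only when x > 0.546/0.00511 = 107.
Without the predator, x → K = 55.8. Since 55.8 < 107, the predator cannot invade.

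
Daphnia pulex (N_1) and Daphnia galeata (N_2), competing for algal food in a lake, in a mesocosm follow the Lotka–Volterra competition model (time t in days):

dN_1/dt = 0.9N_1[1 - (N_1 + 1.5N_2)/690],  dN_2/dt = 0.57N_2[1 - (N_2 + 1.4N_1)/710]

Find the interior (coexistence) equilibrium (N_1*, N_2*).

Setting both brackets to zero gives the nullclines N_1 + 1.5N_2 = 690 and 1.4N_1 + N_2 = 710.
Substituting N_2 = 710 - 1.4N_1 into the first: N_1(1 - 1.5·1.4) = 690 - 1.5·710.
So N_1* = -375/-1.1 = 341, and then N_2* = 710 - 1.4·341 = 233.

N_1* ≈ 341, N_2* ≈ 233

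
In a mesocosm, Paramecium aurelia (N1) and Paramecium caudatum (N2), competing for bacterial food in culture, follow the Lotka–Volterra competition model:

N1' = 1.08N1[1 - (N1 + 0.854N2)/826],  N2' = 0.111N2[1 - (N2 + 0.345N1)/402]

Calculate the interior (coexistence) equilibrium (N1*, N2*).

N1* ≈ 684, N2* ≈ 166

Setting both brackets to zero gives the nullclines N1 + 0.854N2 = 826 and 0.345N1 + N2 = 402.
Substituting N2 = 402 - 0.345N1 into the first: N1(1 - 0.854·0.345) = 826 - 0.854·402.
So N1* = 483/0.705 = 684, and then N2* = 402 - 0.345·684 = 166.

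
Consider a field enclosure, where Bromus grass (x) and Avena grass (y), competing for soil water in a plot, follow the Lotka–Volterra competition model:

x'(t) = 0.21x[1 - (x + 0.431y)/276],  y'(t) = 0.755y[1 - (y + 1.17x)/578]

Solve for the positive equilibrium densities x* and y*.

x* ≈ 54.2, y* ≈ 515

Setting both brackets to zero gives the nullclines x + 0.431y = 276 and 1.17x + y = 578.
Substituting y = 578 - 1.17x into the first: x(1 - 0.431·1.17) = 276 - 0.431·578.
So x* = 26.9/0.496 = 54.2, and then y* = 578 - 1.17·54.2 = 515.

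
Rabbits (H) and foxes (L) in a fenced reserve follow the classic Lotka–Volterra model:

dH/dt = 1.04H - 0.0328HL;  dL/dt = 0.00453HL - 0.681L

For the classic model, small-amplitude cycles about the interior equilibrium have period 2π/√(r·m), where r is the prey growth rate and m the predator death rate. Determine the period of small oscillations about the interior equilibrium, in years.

T ≈ 7.47 years

Here r = 1.04 and m = 0.681, so r·m = 0.708.
ω = √0.708 = 0.842 per year, hence T = 2π/ω ≈ 7.47 years.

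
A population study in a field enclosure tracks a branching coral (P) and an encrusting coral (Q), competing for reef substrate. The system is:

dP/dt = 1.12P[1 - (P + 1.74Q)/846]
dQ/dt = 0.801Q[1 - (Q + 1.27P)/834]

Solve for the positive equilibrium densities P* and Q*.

Setting both brackets to zero gives the nullclines P + 1.74Q = 846 and 1.27P + Q = 834.
Substituting Q = 834 - 1.27P into the first: P(1 - 1.74·1.27) = 846 - 1.74·834.
So P* = -605/-1.21 = 500, and then Q* = 834 - 1.27·500 = 199.

P* ≈ 500, Q* ≈ 199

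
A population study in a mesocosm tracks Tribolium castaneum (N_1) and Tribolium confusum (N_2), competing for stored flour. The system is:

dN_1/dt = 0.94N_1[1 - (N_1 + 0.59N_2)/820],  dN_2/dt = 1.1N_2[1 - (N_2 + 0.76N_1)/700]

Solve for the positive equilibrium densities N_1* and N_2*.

Setting both brackets to zero gives the nullclines N_1 + 0.59N_2 = 820 and 0.76N_1 + N_2 = 700.
Substituting N_2 = 700 - 0.76N_1 into the first: N_1(1 - 0.59·0.76) = 820 - 0.59·700.
So N_1* = 407/0.552 = 738, and then N_2* = 700 - 0.76·738 = 139.

N_1* ≈ 738, N_2* ≈ 139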